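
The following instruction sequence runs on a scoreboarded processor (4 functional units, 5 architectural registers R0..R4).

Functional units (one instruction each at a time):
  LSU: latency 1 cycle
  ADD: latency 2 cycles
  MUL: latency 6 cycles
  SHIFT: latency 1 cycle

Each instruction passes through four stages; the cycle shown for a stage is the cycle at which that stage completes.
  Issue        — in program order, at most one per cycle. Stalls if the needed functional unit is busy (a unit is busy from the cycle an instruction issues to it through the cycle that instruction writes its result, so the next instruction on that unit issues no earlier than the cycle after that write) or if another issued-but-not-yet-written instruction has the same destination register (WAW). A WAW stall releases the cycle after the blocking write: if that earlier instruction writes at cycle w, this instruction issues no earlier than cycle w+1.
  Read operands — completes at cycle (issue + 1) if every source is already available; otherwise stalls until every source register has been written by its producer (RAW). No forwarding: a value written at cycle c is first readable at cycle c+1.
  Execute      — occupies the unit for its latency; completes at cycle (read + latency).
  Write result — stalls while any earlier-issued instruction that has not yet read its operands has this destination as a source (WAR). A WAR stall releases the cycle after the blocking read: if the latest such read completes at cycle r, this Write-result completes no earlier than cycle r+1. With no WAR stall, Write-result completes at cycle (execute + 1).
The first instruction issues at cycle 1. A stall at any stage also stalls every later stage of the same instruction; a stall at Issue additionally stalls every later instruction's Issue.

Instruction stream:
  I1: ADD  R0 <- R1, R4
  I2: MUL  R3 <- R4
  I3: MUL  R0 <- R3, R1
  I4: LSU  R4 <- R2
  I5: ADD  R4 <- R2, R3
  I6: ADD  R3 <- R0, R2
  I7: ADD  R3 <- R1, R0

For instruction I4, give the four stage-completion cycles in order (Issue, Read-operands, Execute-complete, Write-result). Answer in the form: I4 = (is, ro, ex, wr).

cycle 1: issue I1 (ADD)
cycle 2: I1 read-ops; issue I2 (MUL)
cycle 3: I2 read-ops
cycle 4: I1 finished on ADD
cycle 5: I1→R0
cycle 9: I2 finished on MUL
cycle 10: I2→R3
cycle 11: issue I3 (MUL)
cycle 12: I3 read-ops; issue I4 (LSU)
cycle 13: I4 read-ops
cycle 14: I4 finished on LSU
cycle 15: I4→R4
cycle 16: issue I5 (ADD)
cycle 17: I5 read-ops
cycle 18: I3 finished on MUL
cycle 19: I3→R0; I5 finished on ADD
cycle 20: I5→R4
cycle 21: issue I6 (ADD)
cycle 22: I6 read-ops
cycle 24: I6 finished on ADD
cycle 25: I6→R3
cycle 26: issue I7 (ADD)
cycle 27: I7 read-ops
cycle 29: I7 finished on ADD
cycle 30: I7→R3

I4 = (12, 13, 14, 15)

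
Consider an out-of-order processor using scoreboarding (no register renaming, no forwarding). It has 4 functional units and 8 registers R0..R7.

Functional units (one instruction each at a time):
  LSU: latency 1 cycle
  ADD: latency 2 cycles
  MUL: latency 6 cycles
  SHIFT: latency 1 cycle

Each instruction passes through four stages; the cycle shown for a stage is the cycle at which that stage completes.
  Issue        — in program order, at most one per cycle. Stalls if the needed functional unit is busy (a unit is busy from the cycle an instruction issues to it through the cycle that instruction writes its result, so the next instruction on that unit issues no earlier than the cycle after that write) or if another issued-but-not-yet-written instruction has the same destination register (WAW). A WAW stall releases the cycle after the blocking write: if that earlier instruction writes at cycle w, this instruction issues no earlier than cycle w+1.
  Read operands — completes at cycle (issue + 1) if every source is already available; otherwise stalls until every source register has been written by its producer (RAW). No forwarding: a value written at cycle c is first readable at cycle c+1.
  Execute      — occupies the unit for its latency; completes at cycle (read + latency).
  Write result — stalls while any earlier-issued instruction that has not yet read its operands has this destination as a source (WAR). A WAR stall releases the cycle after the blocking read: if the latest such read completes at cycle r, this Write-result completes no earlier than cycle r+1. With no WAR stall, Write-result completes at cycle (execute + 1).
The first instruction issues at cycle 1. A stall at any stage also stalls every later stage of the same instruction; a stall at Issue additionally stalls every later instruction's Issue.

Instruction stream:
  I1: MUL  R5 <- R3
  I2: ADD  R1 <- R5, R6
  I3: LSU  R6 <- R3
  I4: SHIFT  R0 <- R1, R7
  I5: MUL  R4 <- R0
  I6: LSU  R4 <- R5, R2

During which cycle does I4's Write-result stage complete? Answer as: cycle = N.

cycle = 16

cycle 1: issue I1 (MUL)
cycle 2: I1 read-ops · issue I2 (ADD)
cycle 3: issue I3 (LSU)
cycle 4: I3 read-ops · issue I4 (SHIFT)
cycle 5: I3 finished on LSU
cycle 8: I1 finished on MUL
cycle 9: I1→R5
cycle 10: I2 read-ops · issue I5 (MUL)
cycle 11: I3→R6
cycle 12: I2 finished on ADD
cycle 13: I2→R1
cycle 14: I4 read-ops
cycle 15: I4 finished on SHIFT
cycle 16: I4→R0
cycle 17: I5 read-ops
cycle 23: I5 finished on MUL
cycle 24: I5→R4
cycle 25: issue I6 (LSU)
cycle 26: I6 read-ops
cycle 27: I6 finished on LSU
cycle 28: I6→R4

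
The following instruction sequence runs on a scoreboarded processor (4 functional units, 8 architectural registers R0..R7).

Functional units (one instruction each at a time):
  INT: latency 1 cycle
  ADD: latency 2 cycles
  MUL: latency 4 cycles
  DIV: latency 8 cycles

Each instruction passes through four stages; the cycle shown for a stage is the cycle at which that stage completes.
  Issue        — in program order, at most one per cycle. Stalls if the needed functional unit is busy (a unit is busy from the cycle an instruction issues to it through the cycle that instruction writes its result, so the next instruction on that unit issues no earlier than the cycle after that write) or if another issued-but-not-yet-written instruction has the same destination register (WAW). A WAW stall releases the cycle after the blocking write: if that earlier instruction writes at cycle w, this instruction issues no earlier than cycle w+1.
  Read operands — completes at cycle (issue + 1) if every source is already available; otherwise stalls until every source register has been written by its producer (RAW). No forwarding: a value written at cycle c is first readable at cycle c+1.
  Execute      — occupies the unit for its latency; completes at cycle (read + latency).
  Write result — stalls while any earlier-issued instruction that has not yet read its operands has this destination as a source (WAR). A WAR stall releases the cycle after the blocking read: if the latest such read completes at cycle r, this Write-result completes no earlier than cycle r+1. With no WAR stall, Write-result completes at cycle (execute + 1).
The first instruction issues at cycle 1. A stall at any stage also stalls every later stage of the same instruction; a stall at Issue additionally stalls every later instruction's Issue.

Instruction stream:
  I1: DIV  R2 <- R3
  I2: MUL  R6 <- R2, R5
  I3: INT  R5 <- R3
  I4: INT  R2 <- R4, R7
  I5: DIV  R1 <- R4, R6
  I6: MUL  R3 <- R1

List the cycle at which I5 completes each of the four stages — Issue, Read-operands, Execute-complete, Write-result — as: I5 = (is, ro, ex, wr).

I5 = (15, 18, 26, 27)

cycle 1: I1→DIV
cycle 2: I1 RO · I2→MUL
cycle 3: I3→INT
cycle 4: I3 RO
cycle 5: I3 EX
cycle 10: I1 EX
cycle 11: I1 WR R2
cycle 12: I2 RO
cycle 13: I3 WR R5
cycle 14: I4→INT
cycle 15: I4 RO · I5→DIV
cycle 16: I2 EX · I4 EX
cycle 17: I2 WR R6 · I4 WR R2
cycle 18: I5 RO · I6→MUL
cycle 26: I5 EX
cycle 27: I5 WR R1
cycle 28: I6 RO
cycle 32: I6 EX
cycle 33: I6 WR R3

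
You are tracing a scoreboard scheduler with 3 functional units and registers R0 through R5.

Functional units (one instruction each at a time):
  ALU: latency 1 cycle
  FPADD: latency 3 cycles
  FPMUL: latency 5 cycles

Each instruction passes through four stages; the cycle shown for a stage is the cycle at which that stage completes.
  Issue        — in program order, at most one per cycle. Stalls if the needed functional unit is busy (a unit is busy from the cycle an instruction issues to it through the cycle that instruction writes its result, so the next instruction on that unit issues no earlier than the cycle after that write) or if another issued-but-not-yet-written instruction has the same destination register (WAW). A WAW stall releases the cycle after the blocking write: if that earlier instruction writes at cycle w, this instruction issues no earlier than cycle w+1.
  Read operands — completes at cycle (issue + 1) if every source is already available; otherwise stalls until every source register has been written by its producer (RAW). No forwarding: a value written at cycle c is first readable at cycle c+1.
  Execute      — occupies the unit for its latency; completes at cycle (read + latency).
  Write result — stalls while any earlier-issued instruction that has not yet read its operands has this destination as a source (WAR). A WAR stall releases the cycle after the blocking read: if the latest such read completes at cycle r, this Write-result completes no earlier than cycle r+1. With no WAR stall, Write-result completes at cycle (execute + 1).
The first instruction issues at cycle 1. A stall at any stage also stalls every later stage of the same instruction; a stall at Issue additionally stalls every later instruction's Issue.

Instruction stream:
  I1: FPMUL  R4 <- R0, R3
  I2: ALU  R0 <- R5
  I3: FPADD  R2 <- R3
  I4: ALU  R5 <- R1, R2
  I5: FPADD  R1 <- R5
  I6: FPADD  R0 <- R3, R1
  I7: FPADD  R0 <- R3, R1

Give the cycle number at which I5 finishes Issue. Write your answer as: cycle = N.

1) issue 1, read 2, done 7, write 8
2) issue 2, read 3, done 4, write 5
3) issue 3, read 4, done 7, write 8
4) issue 6, read 9, done 10, write 11  <struct: ALU busy until I2 writes@5 / RAW R2: wait I3 write@8>
5) issue 9, read 12, done 15, write 16  <struct: FPADD busy until I3 writes@8 / RAW R5: wait I4 write@11>
6) issue 17, read 18, done 21, write 22  <struct: FPADD busy until I5 writes@16>
7) issue 23, read 24, done 27, write 28  <struct: FPADD busy until I6 writes@22>

cycle = 9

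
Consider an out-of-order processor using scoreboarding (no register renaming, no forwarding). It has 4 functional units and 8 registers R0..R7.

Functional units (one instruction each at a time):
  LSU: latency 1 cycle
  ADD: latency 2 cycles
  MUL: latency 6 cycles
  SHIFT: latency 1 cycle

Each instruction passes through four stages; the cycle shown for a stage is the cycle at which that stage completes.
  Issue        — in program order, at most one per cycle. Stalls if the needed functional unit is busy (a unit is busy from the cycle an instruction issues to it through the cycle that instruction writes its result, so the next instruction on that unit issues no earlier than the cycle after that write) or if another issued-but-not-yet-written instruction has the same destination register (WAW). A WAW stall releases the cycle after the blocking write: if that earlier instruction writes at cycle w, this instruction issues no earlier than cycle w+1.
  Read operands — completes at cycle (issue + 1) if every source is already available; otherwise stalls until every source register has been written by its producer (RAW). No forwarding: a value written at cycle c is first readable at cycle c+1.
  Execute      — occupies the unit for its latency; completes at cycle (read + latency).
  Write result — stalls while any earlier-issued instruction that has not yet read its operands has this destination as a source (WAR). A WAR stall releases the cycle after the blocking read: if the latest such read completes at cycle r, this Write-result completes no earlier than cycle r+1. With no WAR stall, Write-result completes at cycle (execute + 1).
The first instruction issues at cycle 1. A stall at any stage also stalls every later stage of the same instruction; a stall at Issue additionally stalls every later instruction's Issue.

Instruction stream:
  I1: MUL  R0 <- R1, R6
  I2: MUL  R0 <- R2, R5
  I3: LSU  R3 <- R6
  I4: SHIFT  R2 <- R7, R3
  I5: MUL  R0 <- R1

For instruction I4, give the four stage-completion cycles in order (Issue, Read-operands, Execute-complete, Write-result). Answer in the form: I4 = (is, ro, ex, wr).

I4 = (12, 15, 16, 17)

  I1 | 1 | 2 | 8 | 9
  I2 | 10 | 11 | 17 | 18   struct: MUL busy until I1 writes@9
  I3 | 11 | 12 | 13 | 14
  I4 | 12 | 15 | 16 | 17   RAW R3: wait I3 write@14
  I5 | 19 | 20 | 26 | 27   struct: MUL busy until I2 writes@18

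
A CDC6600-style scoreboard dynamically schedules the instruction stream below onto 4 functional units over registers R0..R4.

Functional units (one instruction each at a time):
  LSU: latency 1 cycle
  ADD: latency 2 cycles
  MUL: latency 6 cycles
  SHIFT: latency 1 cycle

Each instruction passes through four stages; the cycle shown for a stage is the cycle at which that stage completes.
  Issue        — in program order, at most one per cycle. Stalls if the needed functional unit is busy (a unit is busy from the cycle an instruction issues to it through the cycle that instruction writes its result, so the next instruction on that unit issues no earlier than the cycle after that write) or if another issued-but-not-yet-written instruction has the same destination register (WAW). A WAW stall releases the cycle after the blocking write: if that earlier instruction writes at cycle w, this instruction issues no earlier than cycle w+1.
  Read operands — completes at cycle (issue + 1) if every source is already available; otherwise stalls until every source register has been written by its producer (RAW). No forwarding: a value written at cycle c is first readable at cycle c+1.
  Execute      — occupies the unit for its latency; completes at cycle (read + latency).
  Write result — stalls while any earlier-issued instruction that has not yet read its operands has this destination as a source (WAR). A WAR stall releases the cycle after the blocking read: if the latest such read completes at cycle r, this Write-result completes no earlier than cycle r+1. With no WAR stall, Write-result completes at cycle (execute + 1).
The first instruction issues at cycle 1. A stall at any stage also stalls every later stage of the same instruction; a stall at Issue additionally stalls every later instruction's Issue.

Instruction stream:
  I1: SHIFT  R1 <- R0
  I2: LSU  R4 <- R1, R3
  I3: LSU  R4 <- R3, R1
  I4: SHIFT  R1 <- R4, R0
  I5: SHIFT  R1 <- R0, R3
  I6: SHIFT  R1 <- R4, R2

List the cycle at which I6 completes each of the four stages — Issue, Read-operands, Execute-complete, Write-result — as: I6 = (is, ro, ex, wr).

I1  is:1  ro:2  ex:3  wr:4
I2  is:2  ro:5  ex:6  wr:7  — RAW R1: wait I1 write@4
I3  is:8  ro:9  ex:10  wr:11  — struct: LSU busy until I2 writes@7
I4  is:9  ro:12  ex:13  wr:14  — RAW R4: wait I3 write@11
I5  is:15  ro:16  ex:17  wr:18  — struct: SHIFT busy until I4 writes@14
I6  is:19  ro:20  ex:21  wr:22  — struct: SHIFT busy until I5 writes@18

I6 = (19, 20, 21, 22)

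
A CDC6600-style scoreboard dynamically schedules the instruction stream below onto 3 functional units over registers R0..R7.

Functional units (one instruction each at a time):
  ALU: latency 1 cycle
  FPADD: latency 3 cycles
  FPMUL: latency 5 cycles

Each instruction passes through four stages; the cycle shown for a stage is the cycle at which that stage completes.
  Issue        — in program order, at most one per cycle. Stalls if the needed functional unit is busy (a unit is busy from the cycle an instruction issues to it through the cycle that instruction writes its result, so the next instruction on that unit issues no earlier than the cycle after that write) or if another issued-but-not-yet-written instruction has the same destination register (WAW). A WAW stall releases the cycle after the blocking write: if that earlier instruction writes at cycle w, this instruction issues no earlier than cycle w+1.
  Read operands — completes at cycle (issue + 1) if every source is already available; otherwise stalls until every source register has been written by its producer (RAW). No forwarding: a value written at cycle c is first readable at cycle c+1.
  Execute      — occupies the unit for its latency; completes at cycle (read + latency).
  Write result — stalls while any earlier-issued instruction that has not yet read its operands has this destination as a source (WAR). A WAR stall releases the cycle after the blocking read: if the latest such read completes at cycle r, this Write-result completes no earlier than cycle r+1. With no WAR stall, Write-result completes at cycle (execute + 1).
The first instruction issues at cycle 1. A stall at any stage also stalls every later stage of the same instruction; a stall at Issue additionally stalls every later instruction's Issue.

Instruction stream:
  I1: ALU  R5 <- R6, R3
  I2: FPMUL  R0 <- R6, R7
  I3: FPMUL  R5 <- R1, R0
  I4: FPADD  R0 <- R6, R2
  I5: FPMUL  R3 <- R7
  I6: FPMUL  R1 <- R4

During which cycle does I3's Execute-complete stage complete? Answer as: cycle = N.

[I1] 1/2/3/4
[I2] 2/3/8/9
[I3] 10/11/16/17  (struct: FPMUL busy until I2 writes@9)
[I4] 11/12/15/16
[I5] 18/19/24/25  (struct: FPMUL busy until I3 writes@17)
[I6] 26/27/32/33  (struct: FPMUL busy until I5 writes@25)

cycle = 16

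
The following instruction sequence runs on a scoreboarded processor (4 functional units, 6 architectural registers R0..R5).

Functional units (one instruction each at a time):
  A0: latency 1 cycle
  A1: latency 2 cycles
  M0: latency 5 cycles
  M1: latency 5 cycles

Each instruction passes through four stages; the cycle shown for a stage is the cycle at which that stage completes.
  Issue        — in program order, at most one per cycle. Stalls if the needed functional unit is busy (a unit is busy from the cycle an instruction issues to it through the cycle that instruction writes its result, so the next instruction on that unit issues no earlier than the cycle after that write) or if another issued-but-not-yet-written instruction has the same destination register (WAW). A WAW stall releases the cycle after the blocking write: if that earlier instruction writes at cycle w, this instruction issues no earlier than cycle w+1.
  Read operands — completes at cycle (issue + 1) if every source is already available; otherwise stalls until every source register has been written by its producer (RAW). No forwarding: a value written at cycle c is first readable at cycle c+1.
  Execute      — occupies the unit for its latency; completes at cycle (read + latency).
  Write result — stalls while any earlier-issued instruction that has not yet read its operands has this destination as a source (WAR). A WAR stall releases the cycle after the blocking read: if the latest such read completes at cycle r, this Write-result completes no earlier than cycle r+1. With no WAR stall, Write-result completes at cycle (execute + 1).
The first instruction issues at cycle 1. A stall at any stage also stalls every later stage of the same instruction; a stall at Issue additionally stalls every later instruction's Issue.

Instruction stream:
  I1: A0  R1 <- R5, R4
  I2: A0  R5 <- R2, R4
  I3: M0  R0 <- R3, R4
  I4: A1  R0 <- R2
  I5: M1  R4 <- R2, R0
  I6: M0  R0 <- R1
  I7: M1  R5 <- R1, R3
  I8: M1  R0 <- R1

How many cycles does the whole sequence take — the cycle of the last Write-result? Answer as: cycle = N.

[I1] 1/2/3/4
[I2] 5/6/7/8  (struct: A0 busy until I1 writes@4)
[I3] 6/7/12/13
[I4] 14/15/17/18  (WAW R0: wait I3 write@13)
[I5] 15/19/24/25  (RAW R0: wait I4 write@18)
[I6] 19/20/25/26  (WAW R0: wait I4 write@18)
[I7] 26/27/32/33  (struct: M1 busy until I5 writes@25)
[I8] 34/35/40/41  (struct: M1 busy until I7 writes@33)

cycle = 41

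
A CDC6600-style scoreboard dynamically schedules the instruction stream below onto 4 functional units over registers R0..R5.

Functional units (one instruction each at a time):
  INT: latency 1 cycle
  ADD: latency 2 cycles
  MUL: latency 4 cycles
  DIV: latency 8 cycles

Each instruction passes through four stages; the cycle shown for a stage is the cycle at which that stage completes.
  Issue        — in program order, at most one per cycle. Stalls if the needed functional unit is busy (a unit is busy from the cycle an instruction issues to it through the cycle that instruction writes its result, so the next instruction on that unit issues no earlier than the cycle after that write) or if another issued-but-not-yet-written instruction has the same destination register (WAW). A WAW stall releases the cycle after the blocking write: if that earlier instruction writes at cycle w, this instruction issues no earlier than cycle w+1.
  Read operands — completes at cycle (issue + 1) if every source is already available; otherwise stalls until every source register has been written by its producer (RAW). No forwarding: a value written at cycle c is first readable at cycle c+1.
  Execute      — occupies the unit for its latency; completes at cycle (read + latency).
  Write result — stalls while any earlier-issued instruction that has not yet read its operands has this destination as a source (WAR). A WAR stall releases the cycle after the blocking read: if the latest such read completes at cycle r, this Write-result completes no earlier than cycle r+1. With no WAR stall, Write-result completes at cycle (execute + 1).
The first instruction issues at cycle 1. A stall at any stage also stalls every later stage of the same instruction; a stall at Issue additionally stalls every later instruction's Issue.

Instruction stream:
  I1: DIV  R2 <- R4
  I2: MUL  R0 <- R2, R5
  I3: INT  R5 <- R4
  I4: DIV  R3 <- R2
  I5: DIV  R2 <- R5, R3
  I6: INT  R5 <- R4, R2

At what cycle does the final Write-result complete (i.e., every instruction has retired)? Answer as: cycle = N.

cycle = 36

c1: I1 issues→DIV
c2: I1 reads · I2 issues→MUL
c3: I3 issues→INT
c4: I3 reads
c5: I3 exec-done
c10: I1 exec-done
c11: I1 writes R2
c12: I2 reads · I4 issues→DIV
c13: I3 writes R5 · I4 reads
c16: I2 exec-done
c17: I2 writes R0
c21: I4 exec-done
c22: I4 writes R3
c23: I5 issues→DIV
c24: I5 reads · I6 issues→INT
c32: I5 exec-done
c33: I5 writes R2
c34: I6 reads
c35: I6 exec-done
c36: I6 writes R5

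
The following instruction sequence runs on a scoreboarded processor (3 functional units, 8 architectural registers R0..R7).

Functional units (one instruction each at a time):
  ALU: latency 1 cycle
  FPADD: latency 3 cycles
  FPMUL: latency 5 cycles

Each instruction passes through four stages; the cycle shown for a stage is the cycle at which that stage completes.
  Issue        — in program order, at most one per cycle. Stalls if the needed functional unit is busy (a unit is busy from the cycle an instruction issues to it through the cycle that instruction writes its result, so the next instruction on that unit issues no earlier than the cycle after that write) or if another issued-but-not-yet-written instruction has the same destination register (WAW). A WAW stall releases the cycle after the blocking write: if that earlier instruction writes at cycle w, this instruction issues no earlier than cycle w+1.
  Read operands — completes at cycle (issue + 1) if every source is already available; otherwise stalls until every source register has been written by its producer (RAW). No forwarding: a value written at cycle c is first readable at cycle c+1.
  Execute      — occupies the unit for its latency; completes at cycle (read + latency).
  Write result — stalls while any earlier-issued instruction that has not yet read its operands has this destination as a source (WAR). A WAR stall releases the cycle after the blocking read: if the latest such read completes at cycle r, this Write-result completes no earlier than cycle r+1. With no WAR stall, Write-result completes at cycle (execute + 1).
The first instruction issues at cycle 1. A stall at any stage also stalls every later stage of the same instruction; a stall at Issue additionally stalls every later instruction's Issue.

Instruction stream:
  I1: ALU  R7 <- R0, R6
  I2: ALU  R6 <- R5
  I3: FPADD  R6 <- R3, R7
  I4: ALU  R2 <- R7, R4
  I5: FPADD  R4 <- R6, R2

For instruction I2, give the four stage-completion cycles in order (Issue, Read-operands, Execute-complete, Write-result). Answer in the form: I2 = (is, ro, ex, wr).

I1  is:1  ro:2  ex:3  wr:4
I2  is:5  ro:6  ex:7  wr:8  — struct: ALU busy until I1 writes@4
I3  is:9  ro:10  ex:13  wr:14  — WAW R6: wait I2 write@8
I4  is:10  ro:11  ex:12  wr:13
I5  is:15  ro:16  ex:19  wr:20  — struct: FPADD busy until I3 writes@14

I2 = (5, 6, 7, 8)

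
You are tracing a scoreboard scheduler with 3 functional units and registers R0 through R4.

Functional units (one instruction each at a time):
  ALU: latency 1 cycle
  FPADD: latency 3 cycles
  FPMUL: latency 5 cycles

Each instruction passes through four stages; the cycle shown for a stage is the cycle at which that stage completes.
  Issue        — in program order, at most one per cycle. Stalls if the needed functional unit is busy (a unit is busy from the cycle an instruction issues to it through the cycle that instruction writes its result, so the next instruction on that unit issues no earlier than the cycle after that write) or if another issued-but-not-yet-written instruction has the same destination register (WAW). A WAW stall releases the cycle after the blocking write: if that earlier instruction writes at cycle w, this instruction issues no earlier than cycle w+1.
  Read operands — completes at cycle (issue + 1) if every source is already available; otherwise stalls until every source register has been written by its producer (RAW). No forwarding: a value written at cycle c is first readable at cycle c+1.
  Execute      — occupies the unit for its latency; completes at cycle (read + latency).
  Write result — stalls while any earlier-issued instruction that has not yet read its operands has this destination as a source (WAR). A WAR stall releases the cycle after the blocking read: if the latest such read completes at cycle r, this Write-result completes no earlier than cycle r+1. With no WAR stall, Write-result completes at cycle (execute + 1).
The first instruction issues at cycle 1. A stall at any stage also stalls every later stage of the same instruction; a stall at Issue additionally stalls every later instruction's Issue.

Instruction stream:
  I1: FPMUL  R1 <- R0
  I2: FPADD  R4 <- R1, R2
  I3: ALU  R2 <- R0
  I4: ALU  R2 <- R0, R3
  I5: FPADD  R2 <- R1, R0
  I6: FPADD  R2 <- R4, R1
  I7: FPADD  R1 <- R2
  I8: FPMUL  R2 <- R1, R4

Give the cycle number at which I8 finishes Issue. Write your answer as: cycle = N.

I1 -> (1, 2, 7, 8)
I2 -> (2, 9, 12, 13)  // RAW R1: wait I1 write@8
I3 -> (3, 4, 5, 10)  // WAR R2: wait I2 read@9
I4 -> (11, 12, 13, 14)  // struct: ALU busy until I3 writes@10
I5 -> (15, 16, 19, 20)  // WAW R2: wait I4 write@14
I6 -> (21, 22, 25, 26)  // struct: FPADD busy until I5 writes@20
I7 -> (27, 28, 31, 32)  // struct: FPADD busy until I6 writes@26
I8 -> (28, 33, 38, 39)  // RAW R1: wait I7 write@32

cycle = 28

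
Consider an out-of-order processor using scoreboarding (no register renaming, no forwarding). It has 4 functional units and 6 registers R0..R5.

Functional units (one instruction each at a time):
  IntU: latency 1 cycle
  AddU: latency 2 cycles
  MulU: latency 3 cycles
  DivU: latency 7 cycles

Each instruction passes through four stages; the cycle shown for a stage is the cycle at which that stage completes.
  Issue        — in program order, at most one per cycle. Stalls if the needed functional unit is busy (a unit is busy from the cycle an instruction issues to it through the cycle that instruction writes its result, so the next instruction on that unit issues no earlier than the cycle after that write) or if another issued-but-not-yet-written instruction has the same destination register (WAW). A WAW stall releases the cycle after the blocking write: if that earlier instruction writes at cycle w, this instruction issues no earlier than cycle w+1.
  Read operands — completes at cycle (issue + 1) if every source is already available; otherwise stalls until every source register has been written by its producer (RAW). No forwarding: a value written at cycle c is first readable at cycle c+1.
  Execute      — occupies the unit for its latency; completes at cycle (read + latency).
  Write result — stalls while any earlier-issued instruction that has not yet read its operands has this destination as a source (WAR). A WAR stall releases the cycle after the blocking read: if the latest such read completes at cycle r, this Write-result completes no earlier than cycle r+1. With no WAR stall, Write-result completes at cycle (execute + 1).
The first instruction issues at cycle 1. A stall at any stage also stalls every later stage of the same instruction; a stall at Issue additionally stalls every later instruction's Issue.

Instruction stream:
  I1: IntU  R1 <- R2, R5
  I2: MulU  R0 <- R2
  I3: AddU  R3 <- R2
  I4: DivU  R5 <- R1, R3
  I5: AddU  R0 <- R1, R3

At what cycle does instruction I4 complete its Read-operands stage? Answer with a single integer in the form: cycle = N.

cycle = 8

I1: IS=1 RO=2 EX=3 WR=4
I2: IS=2 RO=3 EX=6 WR=7
I3: IS=3 RO=4 EX=6 WR=7
I4: IS=4 RO=8 EX=15 WR=16  [RAW R3: wait I3 write@7]
I5: IS=8 RO=9 EX=11 WR=12  [struct: AddU busy until I3 writes@7]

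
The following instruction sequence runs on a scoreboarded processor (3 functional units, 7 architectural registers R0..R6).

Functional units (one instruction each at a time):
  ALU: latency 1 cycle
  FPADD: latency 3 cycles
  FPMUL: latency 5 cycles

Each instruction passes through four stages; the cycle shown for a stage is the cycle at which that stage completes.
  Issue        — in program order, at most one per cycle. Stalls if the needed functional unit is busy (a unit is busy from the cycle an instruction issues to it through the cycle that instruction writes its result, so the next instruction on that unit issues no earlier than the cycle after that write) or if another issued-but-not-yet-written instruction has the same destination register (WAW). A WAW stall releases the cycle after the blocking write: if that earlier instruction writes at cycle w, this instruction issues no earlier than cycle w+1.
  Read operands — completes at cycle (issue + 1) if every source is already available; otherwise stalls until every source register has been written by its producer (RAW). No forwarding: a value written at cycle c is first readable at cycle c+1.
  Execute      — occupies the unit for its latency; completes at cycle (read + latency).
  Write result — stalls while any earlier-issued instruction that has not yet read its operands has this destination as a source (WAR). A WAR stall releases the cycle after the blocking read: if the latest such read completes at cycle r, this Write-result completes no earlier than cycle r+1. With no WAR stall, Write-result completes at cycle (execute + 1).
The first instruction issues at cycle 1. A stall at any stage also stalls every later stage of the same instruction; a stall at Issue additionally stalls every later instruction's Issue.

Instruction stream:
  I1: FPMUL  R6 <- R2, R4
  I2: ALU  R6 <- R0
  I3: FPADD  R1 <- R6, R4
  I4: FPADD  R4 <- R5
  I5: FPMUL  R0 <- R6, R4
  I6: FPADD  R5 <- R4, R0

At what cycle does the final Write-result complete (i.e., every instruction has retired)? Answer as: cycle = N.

cycle = 35

[1] I1→FPMUL
[2] I1 RO
[7] I1 EX
[8] I1 WR R6
[9] I2→ALU
[10] I2 RO, I3→FPADD
[11] I2 EX
[12] I2 WR R6
[13] I3 RO
[16] I3 EX
[17] I3 WR R1
[18] I4→FPADD
[19] I4 RO, I5→FPMUL
[22] I4 EX
[23] I4 WR R4
[24] I5 RO, I6→FPADD
[29] I5 EX
[30] I5 WR R0
[31] I6 RO
[34] I6 EX
[35] I6 WR R5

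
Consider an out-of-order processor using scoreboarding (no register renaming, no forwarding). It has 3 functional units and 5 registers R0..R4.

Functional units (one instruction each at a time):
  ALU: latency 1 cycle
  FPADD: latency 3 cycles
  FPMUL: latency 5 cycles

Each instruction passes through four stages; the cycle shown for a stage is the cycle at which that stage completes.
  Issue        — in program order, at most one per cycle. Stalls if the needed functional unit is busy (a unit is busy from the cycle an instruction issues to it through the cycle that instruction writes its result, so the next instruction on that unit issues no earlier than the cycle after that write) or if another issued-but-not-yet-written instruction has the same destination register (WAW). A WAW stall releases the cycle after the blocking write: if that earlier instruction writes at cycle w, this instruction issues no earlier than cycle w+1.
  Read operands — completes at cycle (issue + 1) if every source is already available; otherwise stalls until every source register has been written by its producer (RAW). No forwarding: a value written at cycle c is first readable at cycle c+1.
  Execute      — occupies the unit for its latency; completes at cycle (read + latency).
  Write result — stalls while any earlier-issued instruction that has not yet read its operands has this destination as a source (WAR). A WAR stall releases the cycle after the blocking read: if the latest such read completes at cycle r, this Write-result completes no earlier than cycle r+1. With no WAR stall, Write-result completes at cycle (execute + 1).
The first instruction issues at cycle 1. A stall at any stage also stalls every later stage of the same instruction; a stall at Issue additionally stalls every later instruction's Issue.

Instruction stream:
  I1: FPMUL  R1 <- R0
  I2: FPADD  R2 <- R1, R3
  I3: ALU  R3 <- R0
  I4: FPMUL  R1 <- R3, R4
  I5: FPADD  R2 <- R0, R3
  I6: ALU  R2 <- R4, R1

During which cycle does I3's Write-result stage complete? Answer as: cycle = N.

[I1] 1/2/7/8
[I2] 2/9/12/13  (RAW R1: wait I1 write@8)
[I3] 3/4/5/10  (WAR R3: wait I2 read@9)
[I4] 9/11/16/17  (struct: FPMUL busy until I1 writes@8; RAW R3: wait I3 write@10)
[I5] 14/15/18/19  (struct: FPADD busy until I2 writes@13)
[I6] 20/21/22/23  (WAW R2: wait I5 write@19)

cycle = 10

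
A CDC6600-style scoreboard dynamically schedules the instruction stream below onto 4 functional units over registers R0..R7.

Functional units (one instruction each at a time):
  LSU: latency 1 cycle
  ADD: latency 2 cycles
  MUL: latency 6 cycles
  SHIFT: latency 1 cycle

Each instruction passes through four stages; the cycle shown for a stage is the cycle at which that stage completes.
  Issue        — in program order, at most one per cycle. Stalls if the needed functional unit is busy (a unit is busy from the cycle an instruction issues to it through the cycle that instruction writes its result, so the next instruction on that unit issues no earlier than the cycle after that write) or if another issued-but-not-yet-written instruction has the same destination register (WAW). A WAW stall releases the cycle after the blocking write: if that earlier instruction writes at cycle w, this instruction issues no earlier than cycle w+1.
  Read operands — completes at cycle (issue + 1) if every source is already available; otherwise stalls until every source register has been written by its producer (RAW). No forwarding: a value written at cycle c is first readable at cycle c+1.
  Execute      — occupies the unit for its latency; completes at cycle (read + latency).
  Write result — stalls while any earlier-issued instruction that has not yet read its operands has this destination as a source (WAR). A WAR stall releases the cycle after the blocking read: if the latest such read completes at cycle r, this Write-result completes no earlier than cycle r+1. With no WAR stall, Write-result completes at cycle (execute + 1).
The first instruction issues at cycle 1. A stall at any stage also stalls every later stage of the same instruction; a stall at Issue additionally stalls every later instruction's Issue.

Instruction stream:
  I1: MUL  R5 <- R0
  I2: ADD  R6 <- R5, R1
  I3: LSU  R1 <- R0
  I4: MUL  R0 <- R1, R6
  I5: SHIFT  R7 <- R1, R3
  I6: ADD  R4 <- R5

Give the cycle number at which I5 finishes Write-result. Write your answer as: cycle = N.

cycle = 14

c1: I1 issues→MUL
c2: I1 reads | I2 issues→ADD
c3: I3 issues→LSU
c4: I3 reads
c5: I3 exec-done
c8: I1 exec-done
c9: I1 writes R5
c10: I2 reads | I4 issues→MUL
c11: I3 writes R1 | I5 issues→SHIFT
c12: I2 exec-done | I5 reads
c13: I2 writes R6 | I5 exec-done
c14: I4 reads | I5 writes R7 | I6 issues→ADD
c15: I6 reads
c17: I6 exec-done
c18: I6 writes R4
c20: I4 exec-done
c21: I4 writes R0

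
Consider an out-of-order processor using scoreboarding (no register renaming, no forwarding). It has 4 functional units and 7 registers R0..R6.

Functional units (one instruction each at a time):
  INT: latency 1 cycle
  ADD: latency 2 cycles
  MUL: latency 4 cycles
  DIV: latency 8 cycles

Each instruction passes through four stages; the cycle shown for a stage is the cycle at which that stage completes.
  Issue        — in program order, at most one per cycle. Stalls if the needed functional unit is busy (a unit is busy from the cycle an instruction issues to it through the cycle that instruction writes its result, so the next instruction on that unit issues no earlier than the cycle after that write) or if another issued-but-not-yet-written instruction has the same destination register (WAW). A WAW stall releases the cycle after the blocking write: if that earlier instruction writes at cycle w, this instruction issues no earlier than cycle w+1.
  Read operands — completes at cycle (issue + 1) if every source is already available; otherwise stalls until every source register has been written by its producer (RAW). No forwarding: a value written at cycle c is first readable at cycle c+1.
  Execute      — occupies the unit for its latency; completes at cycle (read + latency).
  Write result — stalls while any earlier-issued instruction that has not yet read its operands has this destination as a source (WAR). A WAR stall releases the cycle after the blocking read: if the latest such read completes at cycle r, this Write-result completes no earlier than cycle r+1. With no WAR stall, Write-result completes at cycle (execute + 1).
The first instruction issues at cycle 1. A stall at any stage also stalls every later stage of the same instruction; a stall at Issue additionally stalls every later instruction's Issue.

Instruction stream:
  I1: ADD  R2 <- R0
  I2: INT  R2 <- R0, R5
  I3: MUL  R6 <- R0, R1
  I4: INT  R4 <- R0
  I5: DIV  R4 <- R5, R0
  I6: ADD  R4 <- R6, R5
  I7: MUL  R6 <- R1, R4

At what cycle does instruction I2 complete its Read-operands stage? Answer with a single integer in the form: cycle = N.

cycle = 7

I1: IS=1 RO=2 EX=4 WR=5
I2: IS=6 RO=7 EX=8 WR=9  [WAW R2: wait I1 write@5]
I3: IS=7 RO=8 EX=12 WR=13
I4: IS=10 RO=11 EX=12 WR=13  [struct: INT busy until I2 writes@9]
I5: IS=14 RO=15 EX=23 WR=24  [WAW R4: wait I4 write@13]
I6: IS=25 RO=26 EX=28 WR=29  [WAW R4: wait I5 write@24]
I7: IS=26 RO=30 EX=34 WR=35  [RAW R4: wait I6 write@29]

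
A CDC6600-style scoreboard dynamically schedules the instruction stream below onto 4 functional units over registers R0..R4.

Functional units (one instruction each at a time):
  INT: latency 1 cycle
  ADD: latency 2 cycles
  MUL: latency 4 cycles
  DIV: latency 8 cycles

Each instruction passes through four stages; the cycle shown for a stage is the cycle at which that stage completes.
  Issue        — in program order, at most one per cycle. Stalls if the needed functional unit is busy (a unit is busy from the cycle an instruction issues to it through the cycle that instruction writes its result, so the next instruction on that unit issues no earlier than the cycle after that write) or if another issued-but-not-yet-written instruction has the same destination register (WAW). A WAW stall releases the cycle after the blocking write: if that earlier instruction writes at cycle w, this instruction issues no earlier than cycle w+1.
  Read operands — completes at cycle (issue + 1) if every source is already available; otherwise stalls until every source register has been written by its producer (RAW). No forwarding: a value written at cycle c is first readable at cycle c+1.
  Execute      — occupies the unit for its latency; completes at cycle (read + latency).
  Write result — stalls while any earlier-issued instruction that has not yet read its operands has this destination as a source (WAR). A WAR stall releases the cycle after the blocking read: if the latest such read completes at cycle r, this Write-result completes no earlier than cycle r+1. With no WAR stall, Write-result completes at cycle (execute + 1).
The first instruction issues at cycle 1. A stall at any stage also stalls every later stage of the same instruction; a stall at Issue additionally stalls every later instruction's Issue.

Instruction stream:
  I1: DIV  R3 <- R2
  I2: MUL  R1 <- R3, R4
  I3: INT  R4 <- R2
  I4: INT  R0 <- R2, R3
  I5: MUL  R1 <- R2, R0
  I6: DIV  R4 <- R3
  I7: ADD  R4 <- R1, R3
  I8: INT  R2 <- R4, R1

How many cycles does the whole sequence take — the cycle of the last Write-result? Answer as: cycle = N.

t=1  I1 dispatched to DIV
t=2  I1 operands ready | I2 dispatched to MUL
t=3  I3 dispatched to INT
t=4  I3 operands ready
t=5  I3 complete
t=10  I1 complete
t=11  R3←I1
t=12  I2 operands ready
t=13  R4←I3
t=14  I4 dispatched to INT
t=15  I4 operands ready
t=16  I2 complete | I4 complete
t=17  R1←I2 | R0←I4
t=18  I5 dispatched to MUL
t=19  I5 operands ready | I6 dispatched to DIV
t=20  I6 operands ready
t=23  I5 complete
t=24  R1←I5
t=28  I6 complete
t=29  R4←I6
t=30  I7 dispatched to ADD
t=31  I7 operands ready | I8 dispatched to INT
t=33  I7 complete
t=34  R4←I7
t=35  I8 operands ready
t=36  I8 complete
t=37  R2←I8

cycle = 37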